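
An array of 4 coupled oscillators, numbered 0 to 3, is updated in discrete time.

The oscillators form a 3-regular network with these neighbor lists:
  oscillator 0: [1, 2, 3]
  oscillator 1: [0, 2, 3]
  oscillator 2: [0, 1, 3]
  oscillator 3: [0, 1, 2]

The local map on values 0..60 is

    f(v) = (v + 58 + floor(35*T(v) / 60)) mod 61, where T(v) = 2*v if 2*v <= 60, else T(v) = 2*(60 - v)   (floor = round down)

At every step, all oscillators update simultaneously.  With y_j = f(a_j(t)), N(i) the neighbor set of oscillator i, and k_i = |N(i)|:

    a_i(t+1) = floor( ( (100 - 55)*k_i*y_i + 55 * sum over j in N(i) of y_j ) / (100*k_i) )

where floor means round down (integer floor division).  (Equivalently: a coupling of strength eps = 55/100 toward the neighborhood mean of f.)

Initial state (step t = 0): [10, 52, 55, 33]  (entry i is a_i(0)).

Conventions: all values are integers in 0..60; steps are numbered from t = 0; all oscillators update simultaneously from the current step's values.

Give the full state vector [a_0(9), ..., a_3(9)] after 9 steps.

Simulating step by step:
t=0: [10, 52, 55, 33]
t=1: [29, 39, 39, 24]
t=2: [57, 57, 57, 54]
t=3: [57, 57, 57, 57]
t=4: [57, 57, 57, 57]
t=5: [57, 57, 57, 57]
t=6: [57, 57, 57, 57]
t=7: [57, 57, 57, 57]
t=8: [57, 57, 57, 57]
t=9: [57, 57, 57, 57]

Answer: [57, 57, 57, 57]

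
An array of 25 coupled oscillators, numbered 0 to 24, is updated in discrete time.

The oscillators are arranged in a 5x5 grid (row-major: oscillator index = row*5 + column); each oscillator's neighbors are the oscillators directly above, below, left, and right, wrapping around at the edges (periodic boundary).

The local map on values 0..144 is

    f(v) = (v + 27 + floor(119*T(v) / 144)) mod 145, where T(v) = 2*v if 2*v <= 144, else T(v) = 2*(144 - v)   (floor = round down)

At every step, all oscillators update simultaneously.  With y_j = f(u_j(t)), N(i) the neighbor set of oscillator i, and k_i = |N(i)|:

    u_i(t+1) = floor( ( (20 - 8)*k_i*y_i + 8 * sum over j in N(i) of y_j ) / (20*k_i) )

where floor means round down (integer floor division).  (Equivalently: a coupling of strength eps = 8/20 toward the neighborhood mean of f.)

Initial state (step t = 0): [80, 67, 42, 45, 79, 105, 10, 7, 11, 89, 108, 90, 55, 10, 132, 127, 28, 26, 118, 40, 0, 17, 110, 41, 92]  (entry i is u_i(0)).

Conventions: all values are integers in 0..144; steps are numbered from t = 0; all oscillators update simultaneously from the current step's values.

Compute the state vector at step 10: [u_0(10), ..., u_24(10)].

Answer: [25, 35, 42, 30, 21, 46, 58, 58, 49, 33, 61, 63, 63, 69, 88, 52, 47, 62, 44, 36, 98, 96, 103, 40, 90]

Derivation:
t=0: [80, 67, 42, 45, 79, 105, 10, 7, 11, 89, 108, 90, 55, 10, 132, 127, 28, 26, 118, 40, 0, 17, 110, 41, 92]
t=1: [60, 68, 98, 40, 59, 53, 53, 54, 49, 57, 47, 59, 41, 47, 49, 53, 87, 78, 66, 96, 39, 66, 72, 96, 71]
t=2: [49, 54, 62, 96, 50, 23, 27, 37, 26, 28, 12, 45, 94, 25, 16, 38, 56, 74, 53, 50, 97, 67, 67, 67, 70]
t=3: [24, 36, 54, 55, 32, 79, 82, 104, 94, 87, 63, 25, 63, 80, 68, 92, 43, 59, 36, 36, 60, 52, 58, 55, 54]
t=4: [88, 93, 38, 38, 87, 67, 73, 51, 55, 67, 57, 86, 54, 69, 67, 70, 105, 57, 98, 100, 43, 45, 31, 37, 45]
t=5: [69, 61, 107, 110, 62, 58, 63, 35, 43, 56, 44, 55, 32, 55, 56, 68, 47, 43, 61, 50, 97, 36, 94, 104, 38]
t=6: [57, 54, 56, 57, 54, 49, 51, 106, 107, 43, 101, 47, 98, 48, 39, 59, 38, 106, 49, 34, 71, 89, 71, 58, 93]
t=7: [32, 29, 35, 33, 41, 31, 19, 45, 53, 106, 50, 29, 45, 30, 110, 59, 91, 56, 27, 94, 61, 65, 59, 38, 60]
t=8: [105, 97, 97, 108, 112, 90, 77, 22, 40, 61, 38, 77, 24, 80, 51, 40, 58, 37, 90, 57, 50, 56, 55, 105, 60]
t=9: [48, 54, 55, 58, 46, 65, 68, 85, 104, 51, 104, 73, 88, 70, 37, 100, 56, 96, 64, 45, 33, 31, 42, 48, 39]
t=10: [25, 35, 42, 30, 21, 46, 58, 58, 49, 33, 61, 63, 63, 69, 88, 52, 47, 62, 44, 36, 98, 96, 103, 40, 90]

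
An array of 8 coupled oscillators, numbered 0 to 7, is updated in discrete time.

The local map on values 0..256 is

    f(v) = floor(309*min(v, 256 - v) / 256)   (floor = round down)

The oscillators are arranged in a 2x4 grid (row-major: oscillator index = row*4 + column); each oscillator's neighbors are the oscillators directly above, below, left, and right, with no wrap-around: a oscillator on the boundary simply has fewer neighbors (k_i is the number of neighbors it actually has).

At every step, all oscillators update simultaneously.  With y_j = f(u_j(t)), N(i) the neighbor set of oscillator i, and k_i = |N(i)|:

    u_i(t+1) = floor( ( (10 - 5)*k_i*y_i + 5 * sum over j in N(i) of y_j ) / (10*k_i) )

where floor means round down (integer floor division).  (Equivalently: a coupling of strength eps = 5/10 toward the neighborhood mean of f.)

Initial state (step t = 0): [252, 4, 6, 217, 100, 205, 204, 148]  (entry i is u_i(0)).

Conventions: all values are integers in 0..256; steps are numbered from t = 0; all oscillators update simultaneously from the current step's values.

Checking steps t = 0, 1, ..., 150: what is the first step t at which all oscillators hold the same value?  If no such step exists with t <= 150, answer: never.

Answer: 31
Key observation: Synchronization is absorbing here: once all oscillators are equal they stay equal, and step 31 is the first all-equal step.

Derivation:
t=0: [252, 4, 6, 217, 100, 205, 204, 148]  (not all equal)
t=1: [33, 14, 22, 57, 76, 61, 64, 92]  (not all equal)
t=2: [46, 31, 39, 68, 73, 67, 73, 91]  (not all equal)
t=3: [58, 48, 58, 80, 77, 75, 83, 97]  (not all equal)
t=4: [72, 66, 77, 94, 86, 86, 96, 107]  (not all equal)
t=5: [88, 86, 97, 111, 98, 101, 111, 121]  (not all equal)
t=6: [108, 108, 120, 132, 115, 119, 130, 139]  (not all equal)
t=7: [132, 134, 143, 145, 137, 141, 147, 145]  (not all equal)
t=8: [147, 144, 136, 133, 143, 139, 133, 132]  (not all equal)
t=9: [133, 136, 143, 147, 136, 140, 146, 148]  (not all equal)
t=10: [146, 142, 135, 132, 144, 140, 133, 130]  (not all equal)
t=11: [134, 138, 145, 149, 135, 140, 147, 150]  (not all equal)
t=12: [145, 141, 133, 129, 144, 139, 132, 128]  (not all equal)
t=13: [134, 139, 147, 152, 136, 140, 148, 152]  (not all equal)
t=14: [144, 140, 131, 126, 143, 139, 131, 126]  (not all equal)
t=15: [136, 141, 148, 151, 137, 141, 148, 151]  (not all equal)
t=16: [142, 137, 130, 127, 142, 137, 130, 127]  (not all equal)
t=17: [138, 143, 150, 152, 138, 143, 150, 152]  (not all equal)
t=18: [140, 135, 128, 125, 140, 135, 128, 125]  (not all equal)
t=19: [141, 146, 152, 151, 141, 146, 152, 151]  (not all equal)
t=20: [136, 131, 126, 125, 136, 131, 126, 125]  (not all equal)
t=21: [145, 149, 151, 150, 145, 149, 151, 150]  (not all equal)
t=22: [132, 129, 126, 126, 132, 129, 126, 126]  (not all equal)
t=23: [150, 152, 152, 152, 150, 152, 152, 152]  (not all equal)
t=24: [126, 125, 125, 125, 126, 125, 125, 125]  (not all equal)
t=25: [151, 150, 150, 150, 151, 150, 150, 150]  (not all equal)
t=26: [126, 126, 127, 127, 126, 126, 127, 127]  (not all equal)
t=27: [152, 152, 152, 153, 152, 152, 152, 153]  (not all equal)
t=28: [125, 125, 124, 124, 125, 125, 124, 124]  (not all equal)
t=29: [150, 149, 149, 149, 150, 149, 149, 149]  (not all equal)
t=30: [127, 128, 129, 129, 127, 128, 129, 129]  (not all equal)
t=31: [153, 153, 153, 153, 153, 153, 153, 153]  (all equal)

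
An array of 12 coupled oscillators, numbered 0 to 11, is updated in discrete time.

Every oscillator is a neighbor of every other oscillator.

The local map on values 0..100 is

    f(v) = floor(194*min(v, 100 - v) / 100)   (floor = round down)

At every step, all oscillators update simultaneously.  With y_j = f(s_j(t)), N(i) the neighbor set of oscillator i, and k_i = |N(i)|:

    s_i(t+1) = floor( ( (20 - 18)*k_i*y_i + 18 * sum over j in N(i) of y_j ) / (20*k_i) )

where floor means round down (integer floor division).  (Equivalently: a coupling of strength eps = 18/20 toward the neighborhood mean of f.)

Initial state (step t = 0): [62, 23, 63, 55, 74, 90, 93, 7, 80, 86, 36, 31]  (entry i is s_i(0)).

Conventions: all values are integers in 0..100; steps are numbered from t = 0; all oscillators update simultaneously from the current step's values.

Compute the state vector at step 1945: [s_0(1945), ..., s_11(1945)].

Simulating step by step:
t=0: [62, 23, 63, 55, 74, 90, 93, 7, 80, 86, 36, 31]
t=1: [47, 46, 47, 47, 47, 46, 46, 46, 46, 46, 47, 47]
t=2: [90, 89, 90, 90, 90, 89, 89, 89, 89, 89, 90, 90]
t=3: [19, 20, 19, 19, 19, 20, 20, 20, 20, 20, 19, 19]
t=4: [36, 37, 36, 36, 36, 37, 37, 37, 37, 37, 36, 36]
t=5: [69, 70, 69, 69, 69, 70, 70, 70, 70, 70, 69, 69]
t=6: [59, 58, 59, 59, 59, 58, 58, 58, 58, 58, 59, 59]
t=7: [79, 80, 79, 79, 79, 80, 80, 80, 80, 80, 79, 79]
t=8: [39, 38, 39, 39, 39, 38, 38, 38, 38, 38, 39, 39]
t=9: [74, 73, 74, 74, 74, 73, 73, 73, 73, 73, 74, 74]
t=10: [50, 51, 50, 50, 50, 51, 51, 51, 51, 51, 50, 50]
t=11: [96, 95, 96, 96, 96, 95, 95, 95, 95, 95, 96, 96]
t=12: [7, 8, 7, 7, 7, 8, 8, 8, 8, 8, 7, 7]
t=13: [13, 14, 13, 13, 13, 14, 14, 14, 14, 14, 13, 13]
t=14: [25, 26, 25, 25, 25, 26, 26, 26, 26, 26, 25, 25]
t=15: [48, 49, 48, 48, 48, 49, 49, 49, 49, 49, 48, 48]
t=16: [93, 94, 93, 93, 93, 94, 94, 94, 94, 94, 93, 93]
t=17: [12, 11, 12, 12, 12, 11, 11, 11, 11, 11, 12, 12]
t=18: [22, 21, 22, 22, 22, 21, 21, 21, 21, 21, 22, 22]
t=19: [41, 40, 41, 41, 41, 40, 40, 40, 40, 40, 41, 41]
t=20: [78, 77, 78, 78, 78, 77, 77, 77, 77, 77, 78, 78]
t=21: [42, 43, 42, 42, 42, 43, 43, 43, 43, 43, 42, 42]
t=22: [81, 82, 81, 81, 81, 82, 82, 82, 82, 82, 81, 81]
t=23: [35, 34, 35, 35, 35, 34, 34, 34, 34, 34, 35, 35]
t=24: [66, 65, 66, 66, 66, 65, 65, 65, 65, 65, 66, 66]
t=25: [65, 66, 65, 65, 65, 66, 66, 66, 66, 66, 65, 65]
t=26: [66, 65, 66, 66, 66, 65, 65, 65, 65, 65, 66, 66]

Answer: [65, 66, 65, 65, 65, 66, 66, 66, 66, 66, 65, 65]
Key observation: The state at step 24, [66, 65, 66, 66, 66, 65, 65, 65, 65, 65, 66, 66], reappears at step 26: the system is in a cycle of period 2 from step 24 on.  Therefore the state at step 1945 equals the state at step 24 + ((1945 - 24) mod 2) = 25, which is [65, 66, 65, 65, 65, 66, 66, 66, 66, 66, 65, 65].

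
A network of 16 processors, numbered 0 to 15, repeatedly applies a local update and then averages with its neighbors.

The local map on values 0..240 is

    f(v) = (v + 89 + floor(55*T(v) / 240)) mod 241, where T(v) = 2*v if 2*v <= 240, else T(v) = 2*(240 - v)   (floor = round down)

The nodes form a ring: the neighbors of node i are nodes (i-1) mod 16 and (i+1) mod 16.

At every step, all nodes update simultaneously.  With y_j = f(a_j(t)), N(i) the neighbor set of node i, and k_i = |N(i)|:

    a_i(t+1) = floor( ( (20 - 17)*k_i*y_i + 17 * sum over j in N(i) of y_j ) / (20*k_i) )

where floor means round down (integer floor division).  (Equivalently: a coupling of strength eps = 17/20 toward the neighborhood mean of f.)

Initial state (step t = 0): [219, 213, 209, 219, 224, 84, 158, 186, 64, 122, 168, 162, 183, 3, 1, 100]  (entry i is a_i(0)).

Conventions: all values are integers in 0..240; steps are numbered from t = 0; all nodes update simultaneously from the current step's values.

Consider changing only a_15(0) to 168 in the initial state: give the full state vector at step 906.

Simulating step by step:
t=0: [219, 213, 209, 219, 224, 84, 158, 186, 64, 122, 168, 162, 183, 3, 1, 168]
t=1: [63, 73, 73, 75, 133, 83, 120, 104, 62, 101, 36, 51, 67, 76, 73, 77]
t=2: [195, 188, 196, 125, 177, 54, 194, 121, 229, 171, 190, 163, 181, 191, 199, 189]
t=3: [60, 62, 45, 53, 89, 74, 90, 65, 43, 67, 49, 56, 53, 60, 61, 63]
t=4: [178, 167, 169, 183, 186, 215, 194, 185, 179, 160, 175, 164, 171, 172, 177, 177]
t=5: [51, 50, 51, 54, 64, 62, 65, 58, 51, 51, 46, 50, 48, 51, 52, 53]
t=6: [163, 162, 163, 171, 174, 181, 177, 173, 167, 160, 161, 158, 161, 161, 164, 163]
t=7: [45, 45, 47, 49, 52, 53, 53, 50, 47, 46, 43, 44, 44, 45, 45, 46]
t=8: [154, 155, 157, 160, 163, 165, 163, 161, 158, 154, 153, 152, 153, 153, 154, 154]
t=9: [41, 41, 42, 44, 45, 46, 46, 44, 43, 41, 40, 40, 40, 40, 40, 41]
t=10: [148, 148, 150, 152, 154, 155, 154, 153, 150, 148, 147, 147, 147, 147, 147, 147]
t=11: [37, 38, 39, 40, 40, 41, 40, 40, 39, 38, 37, 37, 37, 37, 37, 37]
t=12: [142, 143, 145, 146, 147, 147, 147, 146, 145, 143, 142, 142, 142, 142, 142, 142]
t=13: [34, 35, 36, 36, 37, 37, 37, 36, 36, 35, 34, 34, 34, 34, 34, 34]
t=14: [138, 139, 140, 141, 141, 142, 141, 141, 140, 139, 138, 138, 138, 138, 138, 138]
t=15: [32, 32, 33, 33, 34, 34, 34, 33, 33, 32, 32, 32, 32, 32, 32, 32]
t=16: [135, 135, 136, 137, 137, 138, 137, 137, 136, 135, 135, 135, 135, 135, 135, 135]
t=17: [31, 31, 31, 31, 32, 32, 32, 31, 31, 31, 31, 31, 31, 31, 31, 31]
t=18: [134, 134, 134, 134, 134, 135, 134, 134, 134, 134, 134, 134, 134, 134, 134, 134]
t=19: [30, 30, 30, 30, 30, 30, 30, 30, 30, 30, 30, 30, 30, 30, 30, 30]
t=20: [132, 132, 132, 132, 132, 132, 132, 132, 132, 132, 132, 132, 132, 132, 132, 132]
t=21: [29, 29, 29, 29, 29, 29, 29, 29, 29, 29, 29, 29, 29, 29, 29, 29]
t=22: [131, 131, 131, 131, 131, 131, 131, 131, 131, 131, 131, 131, 131, 131, 131, 131]
t=23: [28, 28, 28, 28, 28, 28, 28, 28, 28, 28, 28, 28, 28, 28, 28, 28]
t=24: [129, 129, 129, 129, 129, 129, 129, 129, 129, 129, 129, 129, 129, 129, 129, 129]
t=25: [27, 27, 27, 27, 27, 27, 27, 27, 27, 27, 27, 27, 27, 27, 27, 27]
t=26: [128, 128, 128, 128, 128, 128, 128, 128, 128, 128, 128, 128, 128, 128, 128, 128]
t=27: [27, 27, 27, 27, 27, 27, 27, 27, 27, 27, 27, 27, 27, 27, 27, 27]

Answer: [128, 128, 128, 128, 128, 128, 128, 128, 128, 128, 128, 128, 128, 128, 128, 128]
Key observation: The state at step 25, [27, 27, 27, 27, 27, 27, 27, 27, 27, 27, 27, 27, 27, 27, 27, 27], reappears at step 27: the system is in a cycle of period 2 from step 25 on.  Therefore the state at step 906 equals the state at step 25 + ((906 - 25) mod 2) = 26, which is [128, 128, 128, 128, 128, 128, 128, 128, 128, 128, 128, 128, 128, 128, 128, 128].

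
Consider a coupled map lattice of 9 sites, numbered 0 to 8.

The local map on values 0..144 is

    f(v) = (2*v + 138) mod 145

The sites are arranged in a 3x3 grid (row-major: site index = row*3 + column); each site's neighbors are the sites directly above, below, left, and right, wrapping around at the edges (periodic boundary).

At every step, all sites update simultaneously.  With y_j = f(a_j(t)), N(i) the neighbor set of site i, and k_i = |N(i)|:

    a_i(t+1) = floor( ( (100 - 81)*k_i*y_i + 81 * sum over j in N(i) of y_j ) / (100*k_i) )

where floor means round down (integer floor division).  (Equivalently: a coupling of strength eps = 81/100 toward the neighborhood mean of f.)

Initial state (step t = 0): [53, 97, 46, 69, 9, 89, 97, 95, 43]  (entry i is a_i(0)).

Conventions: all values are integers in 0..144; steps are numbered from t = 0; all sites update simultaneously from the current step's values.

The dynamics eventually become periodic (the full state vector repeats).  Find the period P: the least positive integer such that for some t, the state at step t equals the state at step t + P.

Answer: 4
Key observation: The state at step 49, [64, 66, 66, 64, 66, 66, 64, 66, 66], reappears at step 53 — and no state repeats earlier — so the cycle the system enters has period 4.

Derivation:
t=0: [53, 97, 46, 69, 9, 89, 97, 95, 43]
t=1: [79, 55, 65, 60, 50, 66, 78, 42, 53]
t=2: [70, 80, 90, 67, 102, 110, 60, 75, 85]
t=3: [81, 73, 51, 98, 79, 58, 106, 65, 74]
t=4: [70, 73, 98, 45, 85, 78, 75, 93, 105]
t=5: [108, 72, 75, 76, 56, 41, 89, 78, 56]
t=6: [74, 90, 104, 54, 63, 85, 39, 76, 70]
t=7: [78, 69, 75, 89, 52, 86, 89, 71, 54]
t=8: [66, 101, 79, 34, 81, 78, 58, 97, 84]
t=9: [69, 46, 40, 61, 33, 19, 70, 45, 35]
t=10: [107, 86, 76, 93, 74, 68, 104, 84, 76]
t=11: [34, 48, 42, 85, 67, 59, 33, 46, 40]
t=12: [60, 87, 82, 75, 85, 80, 59, 86, 81]
t=13: [79, 37, 33, 77, 42, 38, 79, 36, 32]
t=14: [28, 54, 51, 32, 55, 52, 27, 54, 51]
t=15: [70, 89, 87, 70, 91, 89, 70, 89, 86]
t=16: [88, 47, 45, 90, 48, 46, 88, 47, 45]
t=17: [49, 73, 72, 50, 75, 73, 49, 73, 72]
t=18: [110, 129, 128, 111, 130, 129, 110, 129, 128]
t=19: [83, 98, 97, 84, 99, 98, 83, 98, 97]
t=20: [26, 37, 37, 26, 38, 37, 26, 37, 37]
t=21: [53, 62, 62, 54, 62, 62, 53, 62, 62]
t=22: [106, 113, 113, 106, 113, 113, 106, 113, 113]
t=23: [65, 71, 71, 65, 71, 71, 65, 71, 71]
t=24: [127, 132, 132, 127, 132, 132, 127, 132, 132]
t=25: [106, 109, 109, 106, 109, 109, 106, 109, 109]
t=26: [62, 64, 64, 62, 64, 64, 62, 64, 64]
t=27: [118, 120, 120, 118, 120, 120, 118, 120, 120]
t=28: [85, 87, 87, 85, 87, 87, 85, 87, 87]
t=29: [19, 21, 21, 19, 21, 21, 19, 21, 21]
t=30: [32, 34, 34, 32, 34, 34, 32, 34, 34]
t=31: [58, 60, 60, 58, 60, 60, 58, 60, 60]
t=32: [110, 112, 112, 110, 112, 112, 110, 112, 112]
t=33: [69, 71, 71, 69, 71, 71, 69, 71, 71]
t=34: [132, 134, 134, 132, 134, 134, 132, 134, 134]
t=35: [113, 115, 115, 113, 115, 115, 113, 115, 115]
t=36: [75, 77, 77, 75, 77, 77, 75, 77, 77]
t=37: [85, 30, 30, 85, 30, 30, 85, 30, 30]
t=38: [32, 45, 45, 32, 45, 45, 32, 45, 45]
t=39: [67, 77, 77, 67, 77, 77, 67, 77, 77]
t=40: [76, 27, 27, 76, 27, 27, 76, 27, 27]
t=41: [19, 37, 37, 19, 37, 37, 19, 37, 37]
t=42: [45, 59, 59, 45, 59, 59, 45, 59, 59]
t=43: [94, 105, 105, 94, 105, 105, 94, 105, 105]
t=44: [44, 53, 53, 44, 53, 53, 44, 53, 53]
t=45: [88, 95, 95, 88, 95, 95, 88, 95, 95]
t=46: [29, 35, 35, 29, 35, 35, 29, 35, 35]
t=47: [55, 60, 60, 55, 60, 60, 55, 60, 60]
t=48: [107, 110, 110, 107, 110, 110, 107, 110, 110]
t=49: [64, 66, 66, 64, 66, 66, 64, 66, 66]
t=50: [122, 124, 124, 122, 124, 124, 122, 124, 124]
t=51: [93, 95, 95, 93, 95, 95, 93, 95, 95]
t=52: [35, 37, 37, 35, 37, 37, 35, 37, 37]
t=53: [64, 66, 66, 64, 66, 66, 64, 66, 66]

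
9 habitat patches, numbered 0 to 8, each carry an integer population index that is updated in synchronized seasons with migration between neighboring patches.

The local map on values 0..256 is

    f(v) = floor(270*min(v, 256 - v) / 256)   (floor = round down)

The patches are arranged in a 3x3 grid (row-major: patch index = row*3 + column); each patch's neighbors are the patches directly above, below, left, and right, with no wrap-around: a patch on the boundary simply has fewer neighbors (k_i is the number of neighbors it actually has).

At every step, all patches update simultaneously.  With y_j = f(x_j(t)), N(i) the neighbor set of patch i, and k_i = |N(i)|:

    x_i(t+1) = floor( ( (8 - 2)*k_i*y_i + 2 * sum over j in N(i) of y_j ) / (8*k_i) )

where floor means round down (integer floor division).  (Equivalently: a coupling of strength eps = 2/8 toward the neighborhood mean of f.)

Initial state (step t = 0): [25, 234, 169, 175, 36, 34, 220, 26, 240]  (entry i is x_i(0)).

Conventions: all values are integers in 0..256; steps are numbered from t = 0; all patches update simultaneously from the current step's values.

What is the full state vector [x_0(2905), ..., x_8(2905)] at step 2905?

Simulating step by step:
t=0: [25, 234, 169, 175, 36, 34, 220, 26, 240]
t=1: [33, 30, 75, 72, 38, 38, 41, 27, 19]
t=2: [38, 36, 68, 66, 40, 41, 45, 29, 23]
t=3: [43, 40, 63, 62, 42, 43, 47, 31, 27]
t=4: [47, 44, 60, 60, 44, 45, 48, 34, 30]
t=5: [50, 47, 58, 59, 46, 46, 49, 36, 33]
t=6: [52, 50, 57, 59, 48, 47, 50, 38, 36]
t=7: [54, 52, 57, 59, 50, 49, 51, 41, 38]
t=8: [56, 54, 58, 59, 52, 50, 52, 44, 41]
t=9: [59, 56, 59, 60, 54, 52, 54, 47, 44]
t=10: [61, 59, 60, 61, 56, 54, 56, 49, 47]
t=11: [63, 62, 62, 63, 58, 56, 58, 52, 50]
t=12: [65, 64, 64, 65, 61, 59, 60, 55, 53]
t=13: [67, 66, 66, 67, 63, 62, 63, 58, 56]
t=14: [69, 68, 68, 69, 66, 64, 65, 61, 60]
t=15: [71, 70, 70, 71, 68, 67, 68, 64, 63]
t=16: [73, 72, 72, 73, 71, 70, 70, 67, 66]
t=17: [75, 75, 74, 75, 73, 72, 73, 70, 69]
t=18: [79, 78, 77, 78, 76, 75, 76, 73, 72]
t=19: [82, 81, 80, 81, 79, 78, 79, 76, 75]
t=20: [85, 84, 83, 84, 83, 82, 82, 80, 79]
t=21: [88, 87, 87, 87, 86, 85, 86, 84, 83]
t=22: [91, 91, 90, 90, 89, 89, 89, 88, 87]
t=23: [94, 94, 94, 93, 93, 92, 93, 92, 91]
t=24: [98, 98, 98, 98, 97, 97, 97, 97, 95]
t=25: [103, 102, 102, 102, 102, 101, 102, 101, 100]
t=26: [107, 107, 106, 107, 106, 106, 106, 106, 105]
t=27: [112, 111, 111, 111, 111, 110, 111, 110, 110]
t=28: [117, 117, 116, 117, 116, 116, 116, 116, 116]
t=29: [123, 122, 122, 122, 122, 122, 122, 122, 122]
t=30: [128, 128, 128, 128, 128, 128, 128, 128, 128]
t=31: [135, 135, 135, 135, 135, 135, 135, 135, 135]
t=32: [127, 127, 127, 127, 127, 127, 127, 127, 127]
t=33: [133, 133, 133, 133, 133, 133, 133, 133, 133]
t=34: [129, 129, 129, 129, 129, 129, 129, 129, 129]
t=35: [133, 133, 133, 133, 133, 133, 133, 133, 133]

Answer: [133, 133, 133, 133, 133, 133, 133, 133, 133]
Key observation: The state at step 33, [133, 133, 133, 133, 133, 133, 133, 133, 133], reappears at step 35: the system is in a cycle of period 2 from step 33 on.  Therefore the state at step 2905 equals the state at step 33 + ((2905 - 33) mod 2) = 33, which is [133, 133, 133, 133, 133, 133, 133, 133, 133].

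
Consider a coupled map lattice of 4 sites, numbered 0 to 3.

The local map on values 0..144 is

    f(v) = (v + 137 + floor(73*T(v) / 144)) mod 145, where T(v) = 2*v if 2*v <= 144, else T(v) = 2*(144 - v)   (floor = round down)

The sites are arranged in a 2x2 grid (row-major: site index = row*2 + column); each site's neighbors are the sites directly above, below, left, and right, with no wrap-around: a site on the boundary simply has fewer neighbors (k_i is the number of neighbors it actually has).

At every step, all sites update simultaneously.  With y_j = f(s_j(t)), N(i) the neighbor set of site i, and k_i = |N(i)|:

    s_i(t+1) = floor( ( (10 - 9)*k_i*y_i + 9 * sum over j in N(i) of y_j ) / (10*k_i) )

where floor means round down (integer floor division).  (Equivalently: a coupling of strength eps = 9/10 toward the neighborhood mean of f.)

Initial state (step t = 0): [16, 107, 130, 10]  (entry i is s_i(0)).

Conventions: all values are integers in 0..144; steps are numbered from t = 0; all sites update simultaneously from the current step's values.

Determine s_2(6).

Answer: s_2(6) = 136

Derivation:
t=0: [16, 107, 130, 10]
t=1: [124, 29, 29, 123]
t=2: [58, 127, 127, 58]
t=3: [133, 110, 110, 133]
t=4: [136, 136, 136, 136]
t=5: [136, 136, 136, 136]
t=6: [136, 136, 136, 136]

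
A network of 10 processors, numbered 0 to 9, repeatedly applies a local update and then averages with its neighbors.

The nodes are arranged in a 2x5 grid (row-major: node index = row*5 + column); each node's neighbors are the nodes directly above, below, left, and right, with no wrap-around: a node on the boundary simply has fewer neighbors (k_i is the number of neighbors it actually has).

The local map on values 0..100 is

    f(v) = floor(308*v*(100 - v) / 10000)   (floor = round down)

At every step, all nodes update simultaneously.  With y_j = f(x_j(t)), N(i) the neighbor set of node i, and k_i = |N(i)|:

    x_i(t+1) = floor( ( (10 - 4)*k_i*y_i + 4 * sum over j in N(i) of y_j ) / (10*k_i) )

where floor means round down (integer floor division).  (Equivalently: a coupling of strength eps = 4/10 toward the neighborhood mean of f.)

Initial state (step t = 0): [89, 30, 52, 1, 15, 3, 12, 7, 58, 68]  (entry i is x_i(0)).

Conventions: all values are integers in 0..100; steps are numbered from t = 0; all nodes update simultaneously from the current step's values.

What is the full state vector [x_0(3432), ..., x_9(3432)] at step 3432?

Simulating step by step:
t=0: [89, 30, 52, 1, 15, 3, 12, 7, 58, 68]
t=1: [32, 56, 57, 27, 37, 17, 31, 36, 57, 63]
t=2: [63, 72, 72, 65, 68, 52, 64, 70, 71, 71]
t=3: [70, 64, 63, 67, 66, 73, 68, 64, 64, 63]
t=4: [64, 68, 70, 68, 69, 62, 66, 69, 69, 70]
t=5: [69, 67, 64, 66, 65, 71, 68, 65, 65, 64]
t=6: [65, 67, 69, 69, 69, 64, 67, 69, 69, 70]
t=7: [69, 67, 65, 65, 64, 69, 67, 65, 64, 64]
t=8: [65, 67, 69, 70, 70, 65, 67, 69, 70, 70]
t=9: [69, 67, 65, 64, 64, 69, 67, 65, 64, 64]
t=10: [65, 67, 69, 70, 70, 65, 67, 69, 70, 70]

Answer: [65, 67, 69, 70, 70, 65, 67, 69, 70, 70]
Key observation: The state at step 8, [65, 67, 69, 70, 70, 65, 67, 69, 70, 70], reappears at step 10: the system is in a cycle of period 2 from step 8 on.  Therefore the state at step 3432 equals the state at step 8 + ((3432 - 8) mod 2) = 8, which is [65, 67, 69, 70, 70, 65, 67, 69, 70, 70].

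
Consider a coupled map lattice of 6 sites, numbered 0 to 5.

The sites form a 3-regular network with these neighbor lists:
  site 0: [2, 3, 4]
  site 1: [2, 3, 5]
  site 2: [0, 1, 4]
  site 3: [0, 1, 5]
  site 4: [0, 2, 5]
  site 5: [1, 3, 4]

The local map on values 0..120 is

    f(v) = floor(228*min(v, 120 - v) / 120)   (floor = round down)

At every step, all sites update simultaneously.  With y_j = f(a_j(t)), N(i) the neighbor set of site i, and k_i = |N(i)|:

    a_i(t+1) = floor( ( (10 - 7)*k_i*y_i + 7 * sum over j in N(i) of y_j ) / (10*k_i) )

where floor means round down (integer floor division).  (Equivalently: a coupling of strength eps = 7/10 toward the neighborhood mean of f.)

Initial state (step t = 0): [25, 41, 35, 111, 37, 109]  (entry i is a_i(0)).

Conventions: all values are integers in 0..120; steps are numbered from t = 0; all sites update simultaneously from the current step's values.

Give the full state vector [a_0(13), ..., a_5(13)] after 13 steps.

Simulating step by step:
t=0: [25, 41, 35, 111, 37, 109]
t=1: [49, 47, 65, 38, 52, 44]
t=2: [91, 87, 96, 83, 94, 85]
t=3: [54, 60, 52, 63, 53, 62]
t=4: [102, 107, 103, 108, 102, 108]
t=5: [30, 24, 31, 25, 30, 25]
t=6: [54, 48, 54, 48, 54, 48]
t=7: [99, 93, 99, 93, 99, 93]
t=8: [41, 48, 41, 48, 41, 48]
t=9: [80, 87, 80, 87, 80, 87]
t=10: [72, 65, 72, 65, 72, 65]
t=11: [94, 100, 94, 100, 94, 100]
t=12: [46, 40, 46, 40, 46, 40]
t=13: [84, 78, 84, 78, 84, 78]

Answer: [84, 78, 84, 78, 84, 78]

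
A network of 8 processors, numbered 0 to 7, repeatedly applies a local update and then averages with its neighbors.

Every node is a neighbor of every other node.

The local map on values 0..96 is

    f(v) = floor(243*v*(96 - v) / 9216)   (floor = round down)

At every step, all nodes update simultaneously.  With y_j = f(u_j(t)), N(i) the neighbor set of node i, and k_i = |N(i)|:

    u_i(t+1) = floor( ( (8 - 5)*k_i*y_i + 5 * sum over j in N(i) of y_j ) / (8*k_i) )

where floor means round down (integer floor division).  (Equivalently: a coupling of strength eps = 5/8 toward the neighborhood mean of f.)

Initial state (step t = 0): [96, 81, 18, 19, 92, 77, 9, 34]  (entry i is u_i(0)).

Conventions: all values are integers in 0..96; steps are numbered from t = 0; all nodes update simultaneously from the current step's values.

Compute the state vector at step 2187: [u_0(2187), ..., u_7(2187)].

Answer: [58, 58, 58, 58, 58, 58, 58, 58]
Key observation: The state at step 7, [58, 58, 58, 58, 58, 58, 58, 58], reappears at step 8: the system is in a cycle of period 1 from step 7 on.  Therefore the state at step 2187 equals the state at step 7 + ((2187 - 7) mod 1) = 7, which is [58, 58, 58, 58, 58, 58, 58, 58].

Derivation:
t=0: [96, 81, 18, 19, 92, 77, 9, 34]
t=1: [20, 29, 31, 31, 23, 31, 26, 36]
t=2: [46, 50, 50, 50, 48, 50, 48, 51]
t=3: [60, 60, 60, 60, 60, 60, 60, 60]
t=4: [56, 56, 56, 56, 56, 56, 56, 56]
t=5: [59, 59, 59, 59, 59, 59, 59, 59]
t=6: [57, 57, 57, 57, 57, 57, 57, 57]
t=7: [58, 58, 58, 58, 58, 58, 58, 58]
t=8: [58, 58, 58, 58, 58, 58, 58, 58]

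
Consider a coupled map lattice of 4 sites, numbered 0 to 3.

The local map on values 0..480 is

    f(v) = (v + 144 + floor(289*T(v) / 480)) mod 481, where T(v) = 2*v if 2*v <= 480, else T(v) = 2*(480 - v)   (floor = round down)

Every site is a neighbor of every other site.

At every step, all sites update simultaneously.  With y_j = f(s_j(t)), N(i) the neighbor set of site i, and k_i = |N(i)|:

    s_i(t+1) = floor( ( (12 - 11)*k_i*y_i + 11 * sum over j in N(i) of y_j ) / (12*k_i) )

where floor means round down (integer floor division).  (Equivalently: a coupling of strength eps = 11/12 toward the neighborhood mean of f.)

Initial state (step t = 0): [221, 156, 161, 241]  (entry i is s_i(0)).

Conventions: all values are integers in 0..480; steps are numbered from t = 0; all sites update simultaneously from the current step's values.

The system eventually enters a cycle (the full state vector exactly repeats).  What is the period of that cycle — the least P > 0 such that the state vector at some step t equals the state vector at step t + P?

Answer: 6
Key observation: The state at step 12, [192, 192, 192, 192], reappears at step 18 — and no state repeats earlier — so the cycle the system enters has period 6.

Derivation:
t=0: [221, 156, 161, 241]
t=1: [77, 109, 107, 68]
t=2: [348, 332, 334, 353]
t=3: [170, 169, 170, 171]
t=4: [37, 37, 37, 36]
t=5: [224, 224, 224, 224]
t=6: [156, 156, 156, 156]
t=7: [6, 6, 6, 6]
t=8: [157, 157, 157, 157]
t=9: [9, 9, 9, 9]
t=10: [163, 163, 163, 163]
t=11: [22, 22, 22, 22]
t=12: [192, 192, 192, 192]
t=13: [86, 86, 86, 86]
t=14: [333, 333, 333, 333]
t=15: [173, 173, 173, 173]
t=16: [44, 44, 44, 44]
t=17: [240, 240, 240, 240]
t=18: [192, 192, 192, 192]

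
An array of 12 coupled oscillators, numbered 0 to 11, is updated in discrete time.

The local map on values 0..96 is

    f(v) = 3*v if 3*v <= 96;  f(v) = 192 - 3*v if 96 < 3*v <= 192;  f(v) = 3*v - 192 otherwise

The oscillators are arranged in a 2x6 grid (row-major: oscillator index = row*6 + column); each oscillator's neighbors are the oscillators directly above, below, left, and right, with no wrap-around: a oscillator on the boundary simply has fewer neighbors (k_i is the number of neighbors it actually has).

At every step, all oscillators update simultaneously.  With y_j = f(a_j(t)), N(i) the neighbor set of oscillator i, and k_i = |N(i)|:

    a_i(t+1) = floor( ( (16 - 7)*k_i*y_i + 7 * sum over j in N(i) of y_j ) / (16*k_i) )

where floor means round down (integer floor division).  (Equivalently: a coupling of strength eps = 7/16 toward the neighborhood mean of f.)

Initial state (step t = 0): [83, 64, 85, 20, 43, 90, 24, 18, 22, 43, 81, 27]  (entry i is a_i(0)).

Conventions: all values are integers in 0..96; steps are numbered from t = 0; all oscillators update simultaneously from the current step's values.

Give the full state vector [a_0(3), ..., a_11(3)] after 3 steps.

Answer: [47, 41, 64, 40, 39, 65, 65, 65, 52, 32, 45, 70]

Derivation:
t=0: [83, 64, 85, 20, 43, 90, 24, 18, 22, 43, 81, 27]
t=1: [47, 25, 53, 61, 63, 75, 64, 50, 63, 61, 58, 73]
t=2: [45, 60, 31, 11, 10, 25, 20, 35, 13, 9, 15, 26]
t=3: [47, 41, 64, 40, 39, 65, 65, 65, 52, 32, 45, 70]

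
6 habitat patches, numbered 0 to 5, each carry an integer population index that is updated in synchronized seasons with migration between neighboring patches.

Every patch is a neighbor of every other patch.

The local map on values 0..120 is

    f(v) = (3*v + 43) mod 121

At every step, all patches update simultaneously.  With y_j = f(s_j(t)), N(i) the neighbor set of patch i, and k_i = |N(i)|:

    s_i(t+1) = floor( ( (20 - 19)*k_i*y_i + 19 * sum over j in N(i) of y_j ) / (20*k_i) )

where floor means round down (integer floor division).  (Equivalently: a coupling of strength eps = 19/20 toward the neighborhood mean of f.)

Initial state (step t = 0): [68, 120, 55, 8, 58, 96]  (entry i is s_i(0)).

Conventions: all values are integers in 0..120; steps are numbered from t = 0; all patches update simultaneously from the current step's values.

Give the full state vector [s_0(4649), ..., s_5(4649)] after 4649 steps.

Answer: [36, 36, 36, 36, 36, 36]
Key observation: The state at step 8, [38, 38, 38, 38, 38, 38], reappears at step 13: the system is in a cycle of period 5 from step 8 on.  Therefore the state at step 4649 equals the state at step 8 + ((4649 - 8) mod 5) = 9, which is [36, 36, 36, 36, 36, 36].

Derivation:
t=0: [68, 120, 55, 8, 58, 96]
t=1: [72, 67, 60, 63, 59, 60]
t=2: [79, 81, 67, 66, 68, 67]
t=3: [34, 33, 39, 23, 39, 39]
t=4: [48, 49, 46, 36, 46, 46]
t=5: [56, 55, 57, 61, 57, 57]
t=6: [93, 94, 93, 91, 93, 93]
t=7: [79, 79, 79, 80, 79, 79]
t=8: [38, 38, 38, 38, 38, 38]
t=9: [36, 36, 36, 36, 36, 36]
t=10: [30, 30, 30, 30, 30, 30]
t=11: [12, 12, 12, 12, 12, 12]
t=12: [79, 79, 79, 79, 79, 79]
t=13: [38, 38, 38, 38, 38, 38]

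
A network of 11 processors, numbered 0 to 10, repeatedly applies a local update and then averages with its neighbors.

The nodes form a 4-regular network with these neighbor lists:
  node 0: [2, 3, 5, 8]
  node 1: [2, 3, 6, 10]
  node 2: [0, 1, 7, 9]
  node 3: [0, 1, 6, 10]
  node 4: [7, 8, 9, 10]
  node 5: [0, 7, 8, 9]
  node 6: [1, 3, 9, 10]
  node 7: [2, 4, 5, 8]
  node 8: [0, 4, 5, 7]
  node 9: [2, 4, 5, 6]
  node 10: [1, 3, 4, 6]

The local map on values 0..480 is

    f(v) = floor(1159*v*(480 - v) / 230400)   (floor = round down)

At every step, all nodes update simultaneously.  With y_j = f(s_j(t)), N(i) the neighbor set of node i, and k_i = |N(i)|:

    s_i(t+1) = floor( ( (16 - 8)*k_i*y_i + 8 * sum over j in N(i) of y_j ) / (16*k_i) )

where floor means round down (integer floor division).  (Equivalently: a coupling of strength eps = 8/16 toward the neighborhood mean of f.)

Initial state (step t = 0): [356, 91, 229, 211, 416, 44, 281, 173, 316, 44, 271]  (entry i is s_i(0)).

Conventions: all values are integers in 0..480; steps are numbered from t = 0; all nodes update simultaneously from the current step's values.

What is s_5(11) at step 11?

Answer: s_5(11) = 281

Derivation:
t=0: [356, 91, 229, 211, 416, 44, 281, 173, 316, 44, 271]
t=1: [227, 231, 239, 263, 179, 153, 245, 230, 219, 147, 251]
t=2: [283, 288, 283, 287, 274, 264, 283, 281, 280, 260, 286]
t=3: [280, 278, 280, 278, 282, 284, 280, 281, 281, 284, 279]
t=4: [281, 281, 281, 281, 280, 280, 281, 280, 280, 280, 281]
t=5: [281, 281, 281, 281, 281, 281, 281, 281, 281, 281, 281]
t=6: [281, 281, 281, 281, 281, 281, 281, 281, 281, 281, 281]
t=7: [281, 281, 281, 281, 281, 281, 281, 281, 281, 281, 281]
t=8: [281, 281, 281, 281, 281, 281, 281, 281, 281, 281, 281]
t=9: [281, 281, 281, 281, 281, 281, 281, 281, 281, 281, 281]
t=10: [281, 281, 281, 281, 281, 281, 281, 281, 281, 281, 281]
t=11: [281, 281, 281, 281, 281, 281, 281, 281, 281, 281, 281]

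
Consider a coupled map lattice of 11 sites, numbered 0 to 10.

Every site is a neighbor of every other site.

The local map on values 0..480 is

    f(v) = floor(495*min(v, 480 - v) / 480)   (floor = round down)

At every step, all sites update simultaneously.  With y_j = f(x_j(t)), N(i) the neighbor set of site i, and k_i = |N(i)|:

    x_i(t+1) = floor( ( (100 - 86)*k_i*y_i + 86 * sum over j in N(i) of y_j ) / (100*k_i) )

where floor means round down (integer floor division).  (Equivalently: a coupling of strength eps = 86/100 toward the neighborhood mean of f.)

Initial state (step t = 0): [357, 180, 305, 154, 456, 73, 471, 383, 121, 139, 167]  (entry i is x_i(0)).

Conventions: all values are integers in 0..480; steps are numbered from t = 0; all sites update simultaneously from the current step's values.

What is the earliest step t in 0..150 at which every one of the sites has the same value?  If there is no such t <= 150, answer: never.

Answer: 3
Key observation: Synchronization is absorbing here: once all sites are equal they stay equal, and step 3 is the first all-equal step.

Derivation:
t=0: [357, 180, 305, 154, 456, 73, 471, 383, 121, 139, 167]  (not all equal)
t=1: [118, 121, 121, 119, 112, 115, 111, 116, 118, 119, 120]  (not all equal)
t=2: [120, 120, 120, 120, 119, 120, 119, 120, 120, 120, 120]  (not all equal)
t=3: [122, 122, 122, 122, 122, 122, 122, 122, 122, 122, 122]  (all equal)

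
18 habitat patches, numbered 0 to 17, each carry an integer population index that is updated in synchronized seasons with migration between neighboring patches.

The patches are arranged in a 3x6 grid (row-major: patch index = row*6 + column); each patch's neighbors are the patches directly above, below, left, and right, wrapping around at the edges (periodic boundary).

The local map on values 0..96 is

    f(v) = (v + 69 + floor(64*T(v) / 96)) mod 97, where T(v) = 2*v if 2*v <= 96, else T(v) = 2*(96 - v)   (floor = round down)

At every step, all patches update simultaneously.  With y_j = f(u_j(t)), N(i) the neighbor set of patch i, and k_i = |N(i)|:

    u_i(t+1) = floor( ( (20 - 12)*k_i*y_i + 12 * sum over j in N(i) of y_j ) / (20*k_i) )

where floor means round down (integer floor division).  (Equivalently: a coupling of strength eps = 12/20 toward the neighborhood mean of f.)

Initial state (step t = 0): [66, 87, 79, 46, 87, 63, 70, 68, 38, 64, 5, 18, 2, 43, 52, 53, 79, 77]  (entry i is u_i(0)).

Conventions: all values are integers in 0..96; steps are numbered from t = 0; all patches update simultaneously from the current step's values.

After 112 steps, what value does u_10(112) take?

Answer: u_10(112) = 75
Key observation: The state at step 4, [75, 75, 75, 75, 75, 75, 75, 75, 75, 75, 75, 75, 75, 75, 75, 75, 75, 75], reappears at step 5: the system is in a cycle of period 1 from step 4 on.  Therefore the state at step 112 equals the state at step 4 + ((112 - 4) mod 1) = 4, which is [75, 75, 75, 75, 75, 75, 75, 75, 75, 75, 75, 75, 75, 75, 75, 75, 75, 75].

Derivation:
t=0: [66, 87, 79, 46, 87, 63, 70, 68, 38, 64, 5, 18, 2, 43, 52, 53, 79, 77]
t=1: [76, 73, 73, 77, 75, 67, 66, 72, 70, 76, 67, 51, 74, 74, 75, 79, 75, 65]
t=2: [75, 75, 75, 74, 75, 77, 77, 76, 75, 74, 76, 79, 75, 75, 74, 73, 75, 77]
t=3: [74, 74, 75, 75, 74, 74, 74, 74, 74, 74, 74, 73, 74, 74, 75, 75, 74, 74]
t=4: [75, 75, 75, 75, 75, 75, 75, 75, 75, 75, 75, 75, 75, 75, 75, 75, 75, 75]
t=5: [75, 75, 75, 75, 75, 75, 75, 75, 75, 75, 75, 75, 75, 75, 75, 75, 75, 75]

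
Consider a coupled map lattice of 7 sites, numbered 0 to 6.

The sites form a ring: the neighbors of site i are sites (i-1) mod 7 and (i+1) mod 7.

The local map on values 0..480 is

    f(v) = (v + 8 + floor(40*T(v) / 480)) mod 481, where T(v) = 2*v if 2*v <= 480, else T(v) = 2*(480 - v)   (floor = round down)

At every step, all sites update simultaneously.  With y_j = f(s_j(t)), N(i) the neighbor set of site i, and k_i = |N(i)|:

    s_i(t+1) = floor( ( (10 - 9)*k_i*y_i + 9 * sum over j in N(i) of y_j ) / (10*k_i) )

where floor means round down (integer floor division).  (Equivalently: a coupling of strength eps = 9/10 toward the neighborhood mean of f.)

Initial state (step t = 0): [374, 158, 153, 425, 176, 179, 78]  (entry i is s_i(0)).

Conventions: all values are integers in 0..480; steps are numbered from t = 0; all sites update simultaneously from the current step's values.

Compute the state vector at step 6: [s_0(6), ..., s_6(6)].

Simulating step by step:
t=0: [374, 158, 153, 425, 176, 179, 78]
t=1: [170, 282, 303, 223, 317, 162, 286]
t=2: [312, 278, 299, 338, 244, 324, 213]
t=3: [293, 340, 343, 319, 356, 281, 343]
t=4: [368, 354, 363, 375, 342, 372, 331]
t=5: [375, 391, 391, 383, 396, 371, 392]
t=6: [412, 407, 410, 414, 403, 414, 400]

Answer: [412, 407, 410, 414, 403, 414, 400]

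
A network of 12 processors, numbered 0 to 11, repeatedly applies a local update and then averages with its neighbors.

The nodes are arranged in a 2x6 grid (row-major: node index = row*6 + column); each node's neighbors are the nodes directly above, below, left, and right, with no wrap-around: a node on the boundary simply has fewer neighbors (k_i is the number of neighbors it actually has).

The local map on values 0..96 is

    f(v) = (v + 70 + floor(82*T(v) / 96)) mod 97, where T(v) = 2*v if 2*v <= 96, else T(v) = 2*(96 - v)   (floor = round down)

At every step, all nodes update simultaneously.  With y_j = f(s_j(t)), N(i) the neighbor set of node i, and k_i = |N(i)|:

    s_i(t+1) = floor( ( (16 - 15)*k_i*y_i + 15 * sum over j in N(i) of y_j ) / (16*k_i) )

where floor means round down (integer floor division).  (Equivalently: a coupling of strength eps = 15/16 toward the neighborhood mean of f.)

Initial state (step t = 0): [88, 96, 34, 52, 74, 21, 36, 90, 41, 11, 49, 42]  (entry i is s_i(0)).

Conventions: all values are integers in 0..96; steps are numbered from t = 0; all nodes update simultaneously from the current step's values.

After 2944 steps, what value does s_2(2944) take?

Answer: s_2(2944) = 81
Key observation: The state at step 14, [81, 81, 81, 84, 81, 51, 81, 81, 80, 80, 60, 76], reappears at step 16: the system is in a cycle of period 2 from step 14 on.  Therefore the state at step 2944 equals the state at step 14 + ((2944 - 14) mod 2) = 14, which is [81, 81, 81, 84, 81, 51, 81, 81, 80, 80, 60, 76].

Derivation:
t=0: [88, 96, 34, 52, 74, 21, 36, 90, 41, 11, 49, 42]
t=1: [69, 70, 52, 47, 16, 81, 73, 74, 49, 28, 54, 21]
t=2: [86, 60, 29, 21, 26, 26, 85, 60, 42, 5, 29, 39]
t=3: [84, 74, 68, 57, 41, 59, 84, 85, 76, 57, 66, 48]
t=4: [80, 80, 87, 89, 93, 48, 76, 81, 86, 90, 63, 87]
t=5: [81, 78, 76, 73, 57, 68, 79, 79, 75, 79, 74, 50]
t=6: [80, 81, 83, 86, 86, 52, 80, 81, 81, 83, 61, 80]
t=7: [79, 79, 78, 77, 58, 73, 79, 79, 78, 82, 78, 50]
t=8: [81, 81, 81, 84, 83, 51, 81, 81, 80, 81, 60, 78]
t=9: [79, 79, 78, 78, 59, 74, 79, 79, 79, 83, 80, 50]
t=10: [81, 81, 81, 84, 82, 51, 81, 81, 80, 80, 60, 77]
t=11: [79, 79, 78, 78, 59, 75, 79, 79, 79, 83, 80, 50]
t=12: [81, 81, 81, 84, 82, 51, 81, 81, 80, 80, 60, 76]
t=13: [79, 79, 78, 78, 59, 75, 79, 79, 79, 83, 81, 50]
t=14: [81, 81, 81, 84, 81, 51, 81, 81, 80, 80, 60, 76]
t=15: [79, 79, 78, 79, 59, 76, 79, 79, 79, 83, 81, 50]
t=16: [81, 81, 81, 84, 81, 51, 81, 81, 80, 80, 60, 76]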